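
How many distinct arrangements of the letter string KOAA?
4! / (1! × 2! × 1!) = 12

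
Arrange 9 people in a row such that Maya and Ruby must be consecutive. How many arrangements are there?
Treat the 2 as one block: (9-2+1)! × 2! = 40320 × 2 = 80640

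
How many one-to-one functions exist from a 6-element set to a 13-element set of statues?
P(13,6) = 13!/(13-6)! = 1235520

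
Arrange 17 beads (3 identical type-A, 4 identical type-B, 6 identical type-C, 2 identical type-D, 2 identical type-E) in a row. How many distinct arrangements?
17! / (3! × 4! × 6! × 2! × 2!) = 857656800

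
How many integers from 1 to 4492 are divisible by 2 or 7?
⌊4492/2⌋ + ⌊4492/7⌋ - ⌊4492/14⌋ = 2246 + 641 - 320 = 2567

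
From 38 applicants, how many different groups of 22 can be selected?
C(38,22) = 38!/(22!×16!) = 22239974430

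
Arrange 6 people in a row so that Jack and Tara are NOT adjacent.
Total - adjacent = 6! - (6-1)!×2 = 720 - 240 = 480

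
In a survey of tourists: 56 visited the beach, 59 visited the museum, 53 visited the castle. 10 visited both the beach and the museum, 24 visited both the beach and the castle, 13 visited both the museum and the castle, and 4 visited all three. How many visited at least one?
|A∪B∪C| = 56+59+53-10-24-13+4 = 125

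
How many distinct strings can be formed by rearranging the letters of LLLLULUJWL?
10! / (2! × 6! × 1! × 1!) = 2520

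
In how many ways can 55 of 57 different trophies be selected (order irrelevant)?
C(57,55) = 57!/(55!×2!) = 1596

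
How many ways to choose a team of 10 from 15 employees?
C(15,10) = 15!/(10!×5!) = 3003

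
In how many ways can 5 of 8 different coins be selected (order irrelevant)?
C(8,5) = 8!/(5!×3!) = 56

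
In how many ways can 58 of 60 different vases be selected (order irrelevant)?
C(60,58) = 60!/(58!×2!) = 1770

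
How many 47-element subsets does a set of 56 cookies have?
C(56,47) = 56!/(47!×9!) = 7575968400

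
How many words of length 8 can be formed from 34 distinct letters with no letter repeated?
P(34,8) = 34!/(34-8)! = 732058145280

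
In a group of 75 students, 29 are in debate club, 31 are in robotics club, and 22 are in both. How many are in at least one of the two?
|A∪B| = |A| + |B| - |A∩B| = 29 + 31 - 22 = 38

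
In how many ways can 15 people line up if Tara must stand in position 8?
Fix one position: (15-1)! = 87178291200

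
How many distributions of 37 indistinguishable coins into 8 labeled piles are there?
C(37+8-1, 8-1) = C(44, 7) = 38320568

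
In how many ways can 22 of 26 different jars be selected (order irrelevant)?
C(26,22) = 26!/(22!×4!) = 14950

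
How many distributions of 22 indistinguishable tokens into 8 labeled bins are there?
C(22+8-1, 8-1) = C(29, 7) = 1560780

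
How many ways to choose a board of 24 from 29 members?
C(29,24) = 29!/(24!×5!) = 118755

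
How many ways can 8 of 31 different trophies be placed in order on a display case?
P(31,8) = 31!/(31-8)! = 318073392000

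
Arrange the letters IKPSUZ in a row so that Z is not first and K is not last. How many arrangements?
By inclusion-exclusion: 6! - 2×(6-1)! + (6-2)! = 720 - 240 + 24 = 504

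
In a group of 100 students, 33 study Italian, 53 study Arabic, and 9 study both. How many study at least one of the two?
|A∪B| = |A| + |B| - |A∩B| = 33 + 53 - 9 = 77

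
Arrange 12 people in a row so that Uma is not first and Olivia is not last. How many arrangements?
By inclusion-exclusion: 12! - 2×(12-1)! + (12-2)! = 479001600 - 79833600 + 3628800 = 402796800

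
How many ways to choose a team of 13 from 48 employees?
C(48,13) = 48!/(13!×35!) = 192928249296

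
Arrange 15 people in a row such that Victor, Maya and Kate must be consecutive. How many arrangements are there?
Treat the 3 as one block: (15-3+1)! × 3! = 6227020800 × 6 = 37362124800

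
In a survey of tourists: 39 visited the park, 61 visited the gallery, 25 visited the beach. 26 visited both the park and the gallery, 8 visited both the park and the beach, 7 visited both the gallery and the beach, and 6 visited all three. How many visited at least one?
|A∪B∪C| = 39+61+25-26-8-7+6 = 90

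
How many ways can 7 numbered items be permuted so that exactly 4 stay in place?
Choose the 4 fixed points C(7,4) = 35, derange the rest: !3 = Σ_{j=0}^{3} (-1)^j·3!/j! = 6 - 6 + 3 - 1 = 2. Product = 35 × 2 = 70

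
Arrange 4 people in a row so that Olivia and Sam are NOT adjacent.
Total - adjacent = 4! - (4-1)!×2 = 24 - 12 = 12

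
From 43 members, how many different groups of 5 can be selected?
C(43,5) = 43!/(5!×38!) = 962598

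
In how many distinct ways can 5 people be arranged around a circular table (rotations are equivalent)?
Circular: fix one position, arrange the rest. (5-1)! = 24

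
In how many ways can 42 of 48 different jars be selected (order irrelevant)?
C(48,42) = 48!/(42!×6!) = 12271512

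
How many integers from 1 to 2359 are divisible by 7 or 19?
⌊2359/7⌋ + ⌊2359/19⌋ - ⌊2359/133⌋ = 337 + 124 - 17 = 444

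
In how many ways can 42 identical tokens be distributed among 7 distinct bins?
C(42+7-1, 7-1) = C(48, 6) = 12271512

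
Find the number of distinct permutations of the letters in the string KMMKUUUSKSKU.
12! / (4! × 2! × 2! × 4!) = 207900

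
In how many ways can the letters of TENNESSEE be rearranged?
9! / (1! × 4! × 2! × 2!) = 3780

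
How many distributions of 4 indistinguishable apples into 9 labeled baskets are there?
C(4+9-1, 9-1) = C(12, 8) = 495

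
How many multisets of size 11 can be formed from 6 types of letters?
C(11+6-1, 6-1) = C(16, 5) = 4368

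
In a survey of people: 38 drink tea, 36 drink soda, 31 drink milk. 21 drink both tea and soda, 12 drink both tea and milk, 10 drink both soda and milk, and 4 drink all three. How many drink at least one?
|A∪B∪C| = 38+36+31-21-12-10+4 = 66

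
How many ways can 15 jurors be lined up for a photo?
15! = 1307674368000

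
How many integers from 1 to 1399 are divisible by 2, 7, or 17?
⌊1399/2⌋+⌊1399/7⌋+⌊1399/17⌋ - ⌊1399/14⌋-⌊1399/34⌋-⌊1399/119⌋ + ⌊1399/238⌋ = 699+199+82 - 99-41-11 + 5 = 834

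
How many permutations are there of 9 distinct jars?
9! = 362880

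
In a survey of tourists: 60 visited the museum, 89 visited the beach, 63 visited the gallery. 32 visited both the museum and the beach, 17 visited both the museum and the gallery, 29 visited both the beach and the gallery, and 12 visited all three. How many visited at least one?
|A∪B∪C| = 60+89+63-32-17-29+12 = 146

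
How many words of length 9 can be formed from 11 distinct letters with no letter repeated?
P(11,9) = 11!/(11-9)! = 19958400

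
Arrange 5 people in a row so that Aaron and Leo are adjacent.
Treat as block: (5-1)! × 2! = 24 × 2 = 48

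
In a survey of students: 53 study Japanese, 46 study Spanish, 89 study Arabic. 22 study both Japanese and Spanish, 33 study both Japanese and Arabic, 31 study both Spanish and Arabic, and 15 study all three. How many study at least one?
|A∪B∪C| = 53+46+89-22-33-31+15 = 117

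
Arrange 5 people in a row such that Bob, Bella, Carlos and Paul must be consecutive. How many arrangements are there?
Treat the 4 as one block: (5-4+1)! × 4! = 2 × 24 = 48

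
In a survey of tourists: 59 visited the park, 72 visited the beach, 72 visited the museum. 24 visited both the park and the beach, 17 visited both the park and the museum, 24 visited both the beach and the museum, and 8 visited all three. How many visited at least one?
|A∪B∪C| = 59+72+72-24-17-24+8 = 146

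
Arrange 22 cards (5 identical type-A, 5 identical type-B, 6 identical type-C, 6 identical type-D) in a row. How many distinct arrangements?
22! / (5! × 5! × 6! × 6!) = 150570227808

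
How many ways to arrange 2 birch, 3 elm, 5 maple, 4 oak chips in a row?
14! / (2! × 3! × 5! × 4!) = 2522520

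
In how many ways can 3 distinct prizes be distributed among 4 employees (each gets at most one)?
P(4,3) = 4!/(4-3)! = 24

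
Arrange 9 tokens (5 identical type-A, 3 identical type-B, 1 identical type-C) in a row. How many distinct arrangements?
9! / (5! × 3! × 1!) = 504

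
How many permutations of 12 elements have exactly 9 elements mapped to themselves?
Choose the 9 fixed points C(12,9) = 220, derange the rest: !3 = Σ_{j=0}^{3} (-1)^j·3!/j! = 6 - 6 + 3 - 1 = 2. Product = 220 × 2 = 440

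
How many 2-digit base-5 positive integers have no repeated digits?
First digit: 4 choices (nonzero). Then descending: 4 × 4 = 16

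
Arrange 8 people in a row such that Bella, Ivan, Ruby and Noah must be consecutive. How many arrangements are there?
Treat the 4 as one block: (8-4+1)! × 4! = 120 × 24 = 2880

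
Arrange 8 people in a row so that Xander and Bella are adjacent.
Treat as block: (8-1)! × 2! = 5040 × 2 = 10080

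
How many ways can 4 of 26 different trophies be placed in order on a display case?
P(26,4) = 26!/(26-4)! = 358800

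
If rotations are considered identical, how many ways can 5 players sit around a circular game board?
Circular: fix one position, arrange the rest. (5-1)! = 24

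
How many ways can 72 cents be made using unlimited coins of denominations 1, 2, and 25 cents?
Coefficient of x^72 in 1/(1-x^1) · 1/(1-x^2) · 1/(1-x^25). Case on j = number of 25-cent coins (j = 0..2); remainder r = 72 - 25j is made from {1,2} in ⌊r/2⌋+1 ways. r = 72, 47, 22 → 37 + 24 + 12 = 73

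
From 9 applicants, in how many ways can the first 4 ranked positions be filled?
P(9,4) = 9!/(9-4)! = 3024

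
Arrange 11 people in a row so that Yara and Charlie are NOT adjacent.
Total - adjacent = 11! - (11-1)!×2 = 39916800 - 7257600 = 32659200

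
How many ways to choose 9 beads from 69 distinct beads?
C(69,9) = 69!/(9!×60!) = 56672074888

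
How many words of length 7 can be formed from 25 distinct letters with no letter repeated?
P(25,7) = 25!/(25-7)! = 2422728000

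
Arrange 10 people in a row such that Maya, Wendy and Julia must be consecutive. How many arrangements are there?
Treat the 3 as one block: (10-3+1)! × 3! = 40320 × 6 = 241920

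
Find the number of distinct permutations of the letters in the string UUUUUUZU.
8! / (1! × 7!) = 8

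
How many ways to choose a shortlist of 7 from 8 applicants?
C(8,7) = 8!/(7!×1!) = 8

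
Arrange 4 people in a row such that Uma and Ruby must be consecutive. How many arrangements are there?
Treat the 2 as one block: (4-2+1)! × 2! = 6 × 2 = 12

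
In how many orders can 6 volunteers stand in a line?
6! = 720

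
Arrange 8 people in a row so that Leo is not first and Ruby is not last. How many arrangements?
By inclusion-exclusion: 8! - 2×(8-1)! + (8-2)! = 40320 - 10080 + 720 = 30960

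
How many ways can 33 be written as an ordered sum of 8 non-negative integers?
C(33+8-1, 8-1) = C(40, 7) = 18643560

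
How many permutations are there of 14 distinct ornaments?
14! = 87178291200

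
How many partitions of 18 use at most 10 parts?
By conjugation, equals partitions of 18 into parts ≤ 10. Let r_j(i) = number of partitions of i into parts ≤ j, for i = 0..18. r_1(i) = 1 for all i; r_j(i) = r_{j-1}(i) + r_j(i-j). Rows j = 2..10: ≤2: 1 1 2 2 3 3 4 4 5 5 6 6 7 7 8 8 9 9 10; ≤3: 1 1 2 3 4 5 7 8 10 12 14 16 19 21 24 27 30 33 37; ≤4: 1 1 2 3 5 6 9 11 15 18 23 27 34 39 47 54 64 72 84; ≤5: 1 1 2 3 5 7 10 13 18 23 30 37 47 57 70 84 101 119 141; ≤6: 1 1 2 3 5 7 11 14 20 26 35 44 58 71 90 110 136 163 199; ≤7: 1 1 2 3 5 7 11 15 21 28 38 49 65 82 105 131 164 201 248; ≤8: 1 1 2 3 5 7 11 15 22 29 40 52 70 89 116 146 186 230 288; ≤9: 1 1 2 3 5 7 11 15 22 30 41 54 73 94 123 157 201 252 318; ≤10: 1 1 2 3 5 7 11 15 22 30 42 55 75 97 128 164 212 267 340. r_10(18) = 340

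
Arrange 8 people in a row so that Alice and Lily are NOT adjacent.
Total - adjacent = 8! - (8-1)!×2 = 40320 - 10080 = 30240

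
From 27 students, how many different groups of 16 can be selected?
C(27,16) = 27!/(16!×11!) = 13037895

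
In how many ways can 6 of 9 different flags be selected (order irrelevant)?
C(9,6) = 9!/(6!×3!) = 84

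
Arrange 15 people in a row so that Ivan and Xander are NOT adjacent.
Total - adjacent = 15! - (15-1)!×2 = 1307674368000 - 174356582400 = 1133317785600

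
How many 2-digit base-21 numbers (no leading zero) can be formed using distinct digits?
First digit: 20 choices (nonzero). Then descending: 20 × 20 = 400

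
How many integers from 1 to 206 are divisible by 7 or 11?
⌊206/7⌋ + ⌊206/11⌋ - ⌊206/77⌋ = 29 + 18 - 2 = 45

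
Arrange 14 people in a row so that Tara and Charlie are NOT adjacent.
Total - adjacent = 14! - (14-1)!×2 = 87178291200 - 12454041600 = 74724249600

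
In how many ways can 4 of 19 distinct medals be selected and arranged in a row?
P(19,4) = 19!/(19-4)! = 93024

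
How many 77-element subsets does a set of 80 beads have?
C(80,77) = 80!/(77!×3!) = 82160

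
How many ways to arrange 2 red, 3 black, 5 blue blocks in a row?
10! / (2! × 3! × 5!) = 2520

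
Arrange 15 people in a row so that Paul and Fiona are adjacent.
Treat as block: (15-1)! × 2! = 87178291200 × 2 = 174356582400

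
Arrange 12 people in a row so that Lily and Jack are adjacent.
Treat as block: (12-1)! × 2! = 39916800 × 2 = 79833600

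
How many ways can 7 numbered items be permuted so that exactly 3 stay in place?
Choose the 3 fixed points C(7,3) = 35, derange the rest: !4 = Σ_{j=0}^{4} (-1)^j·4!/j! = 24 - 24 + 12 - 4 + 1 = 9. Product = 35 × 9 = 315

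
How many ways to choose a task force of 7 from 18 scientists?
C(18,7) = 18!/(7!×11!) = 31824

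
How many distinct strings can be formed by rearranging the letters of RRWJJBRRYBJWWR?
14! / (3! × 2! × 1! × 3! × 5!) = 10090080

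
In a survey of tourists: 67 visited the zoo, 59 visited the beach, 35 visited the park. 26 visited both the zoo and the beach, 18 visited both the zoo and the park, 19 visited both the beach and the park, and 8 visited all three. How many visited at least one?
|A∪B∪C| = 67+59+35-26-18-19+8 = 106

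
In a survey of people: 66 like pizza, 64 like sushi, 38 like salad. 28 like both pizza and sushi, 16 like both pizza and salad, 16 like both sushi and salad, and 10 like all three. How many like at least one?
|A∪B∪C| = 66+64+38-28-16-16+10 = 118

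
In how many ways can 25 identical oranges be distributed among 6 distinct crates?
C(25+6-1, 6-1) = C(30, 5) = 142506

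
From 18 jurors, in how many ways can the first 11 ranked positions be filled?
P(18,11) = 18!/(18-11)! = 1270312243200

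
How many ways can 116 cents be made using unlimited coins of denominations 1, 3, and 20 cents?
Coefficient of x^116 in 1/(1-x^1) · 1/(1-x^3) · 1/(1-x^20). Case on j = number of 20-cent coins (j = 0..5); remainder r = 116 - 20j is made from {1,3} in ⌊r/3⌋+1 ways. r = 116, 96, 76, 56, 36, 16 → 39 + 33 + 26 + 19 + 13 + 6 = 136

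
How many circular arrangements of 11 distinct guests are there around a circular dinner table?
Circular: fix one position, arrange the rest. (11-1)! = 3628800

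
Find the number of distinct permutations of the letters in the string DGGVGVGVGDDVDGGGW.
17! / (8! × 1! × 4! × 4!) = 15315300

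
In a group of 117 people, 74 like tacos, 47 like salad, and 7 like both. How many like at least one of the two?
|A∪B| = |A| + |B| - |A∩B| = 74 + 47 - 7 = 114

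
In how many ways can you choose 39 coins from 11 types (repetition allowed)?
C(39+11-1, 11-1) = C(49, 10) = 8217822536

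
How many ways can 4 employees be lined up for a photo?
4! = 24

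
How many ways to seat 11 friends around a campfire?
Circular: fix one position, arrange the rest. (11-1)! = 3628800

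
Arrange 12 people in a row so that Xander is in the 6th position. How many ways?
Fix one position: (12-1)! = 39916800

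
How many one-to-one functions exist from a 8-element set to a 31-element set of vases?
P(31,8) = 31!/(31-8)! = 318073392000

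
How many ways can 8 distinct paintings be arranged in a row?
8! = 40320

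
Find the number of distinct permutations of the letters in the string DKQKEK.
6! / (1! × 1! × 1! × 3!) = 120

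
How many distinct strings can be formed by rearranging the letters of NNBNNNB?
7! / (2! × 5!) = 21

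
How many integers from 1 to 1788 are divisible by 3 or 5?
⌊1788/3⌋ + ⌊1788/5⌋ - ⌊1788/15⌋ = 596 + 357 - 119 = 834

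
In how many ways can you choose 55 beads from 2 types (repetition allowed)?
C(55+2-1, 2-1) = C(56, 1) = 56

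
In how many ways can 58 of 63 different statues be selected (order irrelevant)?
C(63,58) = 63!/(58!×5!) = 7028847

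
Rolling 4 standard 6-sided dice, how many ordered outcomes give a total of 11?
Coefficient of x^11 in (x + x² + ... + x^6)^4. By inclusion-exclusion on dice exceeding 6: Σ_j (-1)^j C(4,j)·C(11-1-6j, 3) = C(4,0)·C(10,3) - C(4,1)·C(4,3) = 1·120 - 4·4 = 104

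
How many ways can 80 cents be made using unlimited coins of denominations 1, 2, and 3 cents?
Coefficient of x^80 in 1/(1-x^1) · 1/(1-x^2) · 1/(1-x^3). Case on j = number of 3-cent coins (j = 0..26); remainder r = 80 - 3j is made from {1,2} in ⌊r/2⌋+1 ways. r = 80, 77, 74, 71, 68, 65, 62, 59, 56, 53, 50, 47, 44, 41, 38, 35, 32, 29, 26, 23, 20, 17, 14, 11, 8, 5, 2 → 41 + 39 + 38 + 36 + 35 + 33 + 32 + 30 + 29 + 27 + 26 + 24 + 23 + 21 + 20 + 18 + 17 + 15 + 14 + 12 + 11 + 9 + 8 + 6 + 5 + 3 + 2 = 574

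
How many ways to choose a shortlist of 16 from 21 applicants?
C(21,16) = 21!/(16!×5!) = 20349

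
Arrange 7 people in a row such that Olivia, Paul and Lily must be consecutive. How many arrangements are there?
Treat the 3 as one block: (7-3+1)! × 3! = 120 × 6 = 720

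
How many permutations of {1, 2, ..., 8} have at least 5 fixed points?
Exactly j fixed points: C(8,j)·!(8-j); sum over j ≥ 5 (derangement numbers via !m = (m-1)·(!(m-1) + !(m-2)): !0..!3 = 1, 0, 1, 2). Σ_{j=5}^{8} C(8,j)·!(8-j) = C(8,5)·!3 + C(8,6)·!2 + C(8,7)·!1 + C(8,8)·!0 = 56·2 + 28·1 + 8·0 + 1·1 = 141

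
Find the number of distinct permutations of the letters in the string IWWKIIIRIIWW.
12! / (6! × 1! × 4! × 1!) = 27720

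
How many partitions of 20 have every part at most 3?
Let r_j(i) = number of partitions of i into parts ≤ j, for i = 0..20. r_1(i) = 1 for all i; r_j(i) = r_{j-1}(i) + r_j(i-j). Rows j = 2..3: ≤2: 1 1 2 2 3 3 4 4 5 5 6 6 7 7 8 8 9 9 10 10 11; ≤3: 1 1 2 3 4 5 7 8 10 12 14 16 19 21 24 27 30 33 37 40 44. r_3(20) = 44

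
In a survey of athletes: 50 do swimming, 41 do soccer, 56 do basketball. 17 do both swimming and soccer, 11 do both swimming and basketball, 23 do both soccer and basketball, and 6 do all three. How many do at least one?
|A∪B∪C| = 50+41+56-17-11-23+6 = 102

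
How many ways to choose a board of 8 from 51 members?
C(51,8) = 51!/(8!×43!) = 636763050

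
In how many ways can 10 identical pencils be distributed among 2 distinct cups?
C(10+2-1, 2-1) = C(11, 1) = 11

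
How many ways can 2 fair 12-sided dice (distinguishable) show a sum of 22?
Coefficient of x^22 in (x + x² + ... + x^12)^2. By inclusion-exclusion on dice exceeding 12: Σ_j (-1)^j C(2,j)·C(22-1-12j, 1) = C(2,0)·C(21,1) - C(2,1)·C(9,1) = 1·21 - 2·9 = 3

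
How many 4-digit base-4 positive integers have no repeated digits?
First digit: 3 choices (nonzero). Then descending: 3 × 3 × 2 × 1 = 18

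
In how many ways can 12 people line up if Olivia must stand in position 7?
Fix one position: (12-1)! = 39916800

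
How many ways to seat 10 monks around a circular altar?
Circular: fix one position, arrange the rest. (10-1)! = 362880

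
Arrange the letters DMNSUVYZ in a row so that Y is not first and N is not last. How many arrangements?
By inclusion-exclusion: 8! - 2×(8-1)! + (8-2)! = 40320 - 10080 + 720 = 30960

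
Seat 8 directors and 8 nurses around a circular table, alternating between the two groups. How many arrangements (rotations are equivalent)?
Fix one of the directors: (8-1)! ways for the remaining directors, × 8! ways for the nurses = 5040 × 40320 = 203212800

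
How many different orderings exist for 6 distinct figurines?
6! = 720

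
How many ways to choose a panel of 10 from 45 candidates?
C(45,10) = 45!/(10!×35!) = 3190187286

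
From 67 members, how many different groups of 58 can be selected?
C(67,58) = 67!/(58!×9!) = 42757703560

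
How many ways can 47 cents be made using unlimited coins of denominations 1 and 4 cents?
Coefficient of x^47 in 1/(1-x^1) · 1/(1-x^4). Use j coins of 4 for j = 0..⌊47/4⌋ = 11, the rest in 1s: 11 + 1 = 12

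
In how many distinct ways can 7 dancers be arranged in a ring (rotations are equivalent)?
Circular: fix one position, arrange the rest. (7-1)! = 720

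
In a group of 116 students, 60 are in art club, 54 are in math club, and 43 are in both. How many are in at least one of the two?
|A∪B| = |A| + |B| - |A∩B| = 60 + 54 - 43 = 71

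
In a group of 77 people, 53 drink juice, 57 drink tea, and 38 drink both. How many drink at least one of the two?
|A∪B| = |A| + |B| - |A∩B| = 53 + 57 - 38 = 72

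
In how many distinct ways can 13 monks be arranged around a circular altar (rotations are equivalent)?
Circular: fix one position, arrange the rest. (13-1)! = 479001600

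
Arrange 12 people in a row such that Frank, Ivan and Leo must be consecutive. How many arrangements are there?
Treat the 3 as one block: (12-3+1)! × 3! = 3628800 × 6 = 21772800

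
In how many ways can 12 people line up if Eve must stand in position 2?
Fix one position: (12-1)! = 39916800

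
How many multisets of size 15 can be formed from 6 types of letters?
C(15+6-1, 6-1) = C(20, 5) = 15504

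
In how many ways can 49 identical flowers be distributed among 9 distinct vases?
C(49+9-1, 9-1) = C(57, 8) = 1652411475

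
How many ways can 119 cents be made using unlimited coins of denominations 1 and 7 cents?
Coefficient of x^119 in 1/(1-x^1) · 1/(1-x^7). Use j coins of 7 for j = 0..⌊119/7⌋ = 17, the rest in 1s: 17 + 1 = 18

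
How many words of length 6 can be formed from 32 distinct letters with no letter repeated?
P(32,6) = 32!/(32-6)! = 652458240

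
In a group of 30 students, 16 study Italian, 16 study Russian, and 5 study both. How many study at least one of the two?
|A∪B| = |A| + |B| - |A∩B| = 16 + 16 - 5 = 27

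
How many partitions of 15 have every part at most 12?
Let r_j(i) = number of partitions of i into parts ≤ j, for i = 0..15. r_1(i) = 1 for all i; r_j(i) = r_{j-1}(i) + r_j(i-j). Rows j = 2..12: ≤2: 1 1 2 2 3 3 4 4 5 5 6 6 7 7 8 8; ≤3: 1 1 2 3 4 5 7 8 10 12 14 16 19 21 24 27; ≤4: 1 1 2 3 5 6 9 11 15 18 23 27 34 39 47 54; ≤5: 1 1 2 3 5 7 10 13 18 23 30 37 47 57 70 84; ≤6: 1 1 2 3 5 7 11 14 20 26 35 44 58 71 90 110; ≤7: 1 1 2 3 5 7 11 15 21 28 38 49 65 82 105 131; ≤8: 1 1 2 3 5 7 11 15 22 29 40 52 70 89 116 146; ≤9: 1 1 2 3 5 7 11 15 22 30 41 54 73 94 123 157; ≤10: 1 1 2 3 5 7 11 15 22 30 42 55 75 97 128 164; ≤11: 1 1 2 3 5 7 11 15 22 30 42 56 76 99 131 169; ≤12: 1 1 2 3 5 7 11 15 22 30 42 56 77 100 133 172. r_12(15) = 172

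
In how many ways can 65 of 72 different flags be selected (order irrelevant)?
C(72,65) = 72!/(65!×7!) = 1473109704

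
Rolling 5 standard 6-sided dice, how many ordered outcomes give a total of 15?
Coefficient of x^15 in (x + x² + ... + x^6)^5. By inclusion-exclusion on dice exceeding 6: Σ_j (-1)^j C(5,j)·C(15-1-6j, 4) = C(5,0)·C(14,4) - C(5,1)·C(8,4) = 1·1001 - 5·70 = 651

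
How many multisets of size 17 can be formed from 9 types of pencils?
C(17+9-1, 9-1) = C(25, 8) = 1081575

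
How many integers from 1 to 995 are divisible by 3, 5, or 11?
⌊995/3⌋+⌊995/5⌋+⌊995/11⌋ - ⌊995/15⌋-⌊995/33⌋-⌊995/55⌋ + ⌊995/165⌋ = 331+199+90 - 66-30-18 + 6 = 512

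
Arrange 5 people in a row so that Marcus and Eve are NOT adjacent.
Total - adjacent = 5! - (5-1)!×2 = 120 - 48 = 72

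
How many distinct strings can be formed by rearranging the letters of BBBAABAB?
8! / (5! × 3!) = 56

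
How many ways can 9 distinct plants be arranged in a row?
9! = 362880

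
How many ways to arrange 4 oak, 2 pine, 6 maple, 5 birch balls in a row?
17! / (4! × 2! × 6! × 5!) = 85765680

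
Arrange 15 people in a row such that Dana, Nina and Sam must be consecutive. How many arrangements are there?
Treat the 3 as one block: (15-3+1)! × 3! = 6227020800 × 6 = 37362124800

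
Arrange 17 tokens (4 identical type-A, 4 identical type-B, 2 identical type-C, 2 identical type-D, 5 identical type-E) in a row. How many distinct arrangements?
17! / (4! × 4! × 2! × 2! × 5!) = 1286485200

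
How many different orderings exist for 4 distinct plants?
4! = 24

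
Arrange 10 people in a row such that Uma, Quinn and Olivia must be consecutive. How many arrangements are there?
Treat the 3 as one block: (10-3+1)! × 3! = 40320 × 6 = 241920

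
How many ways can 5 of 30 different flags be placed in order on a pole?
P(30,5) = 30!/(30-5)! = 17100720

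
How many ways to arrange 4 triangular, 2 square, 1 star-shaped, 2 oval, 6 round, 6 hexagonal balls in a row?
21! / (4! × 2! × 1! × 2! × 6! × 6!) = 1026615189600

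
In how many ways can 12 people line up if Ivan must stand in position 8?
Fix one position: (12-1)! = 39916800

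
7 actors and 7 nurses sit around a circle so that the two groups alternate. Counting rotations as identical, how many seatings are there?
Fix one of the actors: (7-1)! ways for the remaining actors, × 7! ways for the nurses = 720 × 5040 = 3628800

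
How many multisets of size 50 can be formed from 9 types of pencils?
C(50+9-1, 9-1) = C(58, 8) = 1916797311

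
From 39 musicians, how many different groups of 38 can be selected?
C(39,38) = 39!/(38!×1!) = 39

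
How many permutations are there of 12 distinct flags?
12! = 479001600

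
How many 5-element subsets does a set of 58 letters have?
C(58,5) = 58!/(5!×53!) = 4582116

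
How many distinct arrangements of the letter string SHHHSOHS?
8! / (3! × 4! × 1!) = 280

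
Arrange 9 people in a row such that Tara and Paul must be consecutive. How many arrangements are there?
Treat the 2 as one block: (9-2+1)! × 2! = 40320 × 2 = 80640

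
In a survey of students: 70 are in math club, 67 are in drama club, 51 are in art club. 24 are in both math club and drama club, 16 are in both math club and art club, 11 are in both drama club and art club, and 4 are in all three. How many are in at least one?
|A∪B∪C| = 70+67+51-24-16-11+4 = 141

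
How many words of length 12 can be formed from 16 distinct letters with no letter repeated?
P(16,12) = 16!/(16-12)! = 871782912000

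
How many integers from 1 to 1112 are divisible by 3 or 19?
⌊1112/3⌋ + ⌊1112/19⌋ - ⌊1112/57⌋ = 370 + 58 - 19 = 409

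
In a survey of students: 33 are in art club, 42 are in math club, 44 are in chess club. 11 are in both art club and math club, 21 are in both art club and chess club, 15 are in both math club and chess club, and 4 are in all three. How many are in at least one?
|A∪B∪C| = 33+42+44-11-21-15+4 = 76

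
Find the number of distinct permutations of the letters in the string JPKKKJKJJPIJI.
13! / (5! × 4! × 2! × 2!) = 540540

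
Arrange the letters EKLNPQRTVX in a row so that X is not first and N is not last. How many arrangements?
By inclusion-exclusion: 10! - 2×(10-1)! + (10-2)! = 3628800 - 725760 + 40320 = 2943360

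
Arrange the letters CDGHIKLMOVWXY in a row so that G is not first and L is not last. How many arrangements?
By inclusion-exclusion: 13! - 2×(13-1)! + (13-2)! = 6227020800 - 958003200 + 39916800 = 5308934400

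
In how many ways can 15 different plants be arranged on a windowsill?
15! = 1307674368000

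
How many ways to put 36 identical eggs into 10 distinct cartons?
C(36+10-1, 10-1) = C(45, 9) = 886163135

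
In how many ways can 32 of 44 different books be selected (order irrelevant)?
C(44,32) = 44!/(32!×12!) = 21090682613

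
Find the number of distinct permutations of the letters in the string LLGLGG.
6! / (3! × 3!) = 20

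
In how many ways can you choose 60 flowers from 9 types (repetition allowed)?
C(60+9-1, 9-1) = C(68, 8) = 7392009768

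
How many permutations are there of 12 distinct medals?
12! = 479001600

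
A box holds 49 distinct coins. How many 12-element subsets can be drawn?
C(49,12) = 49!/(12!×37!) = 92263734836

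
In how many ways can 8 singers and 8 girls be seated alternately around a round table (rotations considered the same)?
Fix one of the singers: (8-1)! ways for the remaining singers, × 8! ways for the girls = 5040 × 40320 = 203212800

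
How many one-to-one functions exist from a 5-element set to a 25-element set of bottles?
P(25,5) = 25!/(25-5)! = 6375600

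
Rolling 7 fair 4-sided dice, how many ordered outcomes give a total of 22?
Coefficient of x^22 in (x + x² + ... + x^4)^7. By inclusion-exclusion on dice exceeding 4: Σ_j (-1)^j C(7,j)·C(22-1-4j, 6) = C(7,0)·C(21,6) - C(7,1)·C(17,6) + C(7,2)·C(13,6) - C(7,3)·C(9,6) = 1·54264 - 7·12376 + 21·1716 - 35·84 = 728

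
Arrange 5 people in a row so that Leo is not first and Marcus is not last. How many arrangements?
By inclusion-exclusion: 5! - 2×(5-1)! + (5-2)! = 120 - 48 + 6 = 78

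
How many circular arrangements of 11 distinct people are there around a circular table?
Circular: fix one position, arrange the rest. (11-1)! = 3628800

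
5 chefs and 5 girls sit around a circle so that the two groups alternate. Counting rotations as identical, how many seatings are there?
Fix one of the chefs: (5-1)! ways for the remaining chefs, × 5! ways for the girls = 24 × 120 = 2880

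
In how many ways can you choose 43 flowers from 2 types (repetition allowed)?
C(43+2-1, 2-1) = C(44, 1) = 44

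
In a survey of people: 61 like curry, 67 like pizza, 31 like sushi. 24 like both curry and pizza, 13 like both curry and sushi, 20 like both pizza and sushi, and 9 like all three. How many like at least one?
|A∪B∪C| = 61+67+31-24-13-20+9 = 111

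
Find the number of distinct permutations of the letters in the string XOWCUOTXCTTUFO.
14! / (3! × 2! × 1! × 3! × 2! × 2! × 1!) = 302702400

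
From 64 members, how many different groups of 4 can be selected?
C(64,4) = 64!/(4!×60!) = 635376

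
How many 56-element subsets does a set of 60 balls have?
C(60,56) = 60!/(56!×4!) = 487635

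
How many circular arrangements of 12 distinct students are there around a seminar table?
Circular: fix one position, arrange the rest. (12-1)! = 39916800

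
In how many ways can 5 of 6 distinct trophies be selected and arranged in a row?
P(6,5) = 6!/(6-5)! = 720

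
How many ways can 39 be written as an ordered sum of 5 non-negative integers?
C(39+5-1, 5-1) = C(43, 4) = 123410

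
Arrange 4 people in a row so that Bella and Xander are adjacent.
Treat as block: (4-1)! × 2! = 6 × 2 = 12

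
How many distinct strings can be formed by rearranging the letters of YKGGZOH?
7! / (1! × 1! × 1! × 1! × 2! × 1!) = 2520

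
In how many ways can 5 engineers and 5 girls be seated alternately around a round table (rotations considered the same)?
Fix one of the engineers: (5-1)! ways for the remaining engineers, × 5! ways for the girls = 24 × 120 = 2880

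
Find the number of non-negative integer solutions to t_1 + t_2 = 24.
C(24+2-1, 2-1) = C(25, 1) = 25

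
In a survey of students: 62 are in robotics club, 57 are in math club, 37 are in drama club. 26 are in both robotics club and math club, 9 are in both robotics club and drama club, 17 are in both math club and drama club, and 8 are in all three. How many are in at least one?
|A∪B∪C| = 62+57+37-26-9-17+8 = 112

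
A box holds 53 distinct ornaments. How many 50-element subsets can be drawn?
C(53,50) = 53!/(50!×3!) = 23426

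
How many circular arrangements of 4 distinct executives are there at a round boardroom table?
Circular: fix one position, arrange the rest. (4-1)! = 6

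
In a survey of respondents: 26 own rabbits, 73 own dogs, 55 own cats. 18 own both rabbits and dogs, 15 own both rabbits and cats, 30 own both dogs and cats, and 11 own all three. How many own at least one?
|A∪B∪C| = 26+73+55-18-15-30+11 = 102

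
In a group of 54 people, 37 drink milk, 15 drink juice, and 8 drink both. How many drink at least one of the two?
|A∪B| = |A| + |B| - |A∩B| = 37 + 15 - 8 = 44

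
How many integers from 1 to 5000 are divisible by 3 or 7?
⌊5000/3⌋ + ⌊5000/7⌋ - ⌊5000/21⌋ = 1666 + 714 - 238 = 2142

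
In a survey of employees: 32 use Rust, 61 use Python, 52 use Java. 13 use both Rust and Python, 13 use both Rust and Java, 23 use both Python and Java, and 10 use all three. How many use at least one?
|A∪B∪C| = 32+61+52-13-13-23+10 = 106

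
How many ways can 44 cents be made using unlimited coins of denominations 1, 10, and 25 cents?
Coefficient of x^44 in 1/(1-x^1) · 1/(1-x^10) · 1/(1-x^25). Case on j = number of 25-cent coins (j = 0..1); remainder r = 44 - 25j is made from {1,10} in ⌊r/10⌋+1 ways. r = 44, 19 → 5 + 2 = 7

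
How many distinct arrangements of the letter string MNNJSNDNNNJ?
11! / (1! × 1! × 2! × 6! × 1!) = 27720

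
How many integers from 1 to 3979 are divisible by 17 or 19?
⌊3979/17⌋ + ⌊3979/19⌋ - ⌊3979/323⌋ = 234 + 209 - 12 = 431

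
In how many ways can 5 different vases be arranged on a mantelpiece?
5! = 120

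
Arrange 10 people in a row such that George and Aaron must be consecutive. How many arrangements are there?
Treat the 2 as one block: (10-2+1)! × 2! = 362880 × 2 = 725760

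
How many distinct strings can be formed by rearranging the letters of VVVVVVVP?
8! / (7! × 1!) = 8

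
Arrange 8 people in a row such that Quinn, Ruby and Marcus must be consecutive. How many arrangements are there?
Treat the 3 as one block: (8-3+1)! × 3! = 720 × 6 = 4320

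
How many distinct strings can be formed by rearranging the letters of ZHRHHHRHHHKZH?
13! / (8! × 2! × 1! × 2!) = 38610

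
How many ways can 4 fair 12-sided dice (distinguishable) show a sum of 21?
Coefficient of x^21 in (x + x² + ... + x^12)^4. By inclusion-exclusion on dice exceeding 12: Σ_j (-1)^j C(4,j)·C(21-1-12j, 3) = C(4,0)·C(20,3) - C(4,1)·C(8,3) = 1·1140 - 4·56 = 916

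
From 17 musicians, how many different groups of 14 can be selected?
C(17,14) = 17!/(14!×3!) = 680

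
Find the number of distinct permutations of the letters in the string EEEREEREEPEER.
13! / (1! × 9! × 3!) = 2860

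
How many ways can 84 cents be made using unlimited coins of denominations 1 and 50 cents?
Coefficient of x^84 in 1/(1-x^1) · 1/(1-x^50). Use j coins of 50 for j = 0..⌊84/50⌋ = 1, the rest in 1s: 1 + 1 = 2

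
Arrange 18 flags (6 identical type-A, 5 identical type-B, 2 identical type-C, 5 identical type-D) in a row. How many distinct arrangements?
18! / (6! × 5! × 2! × 5!) = 308756448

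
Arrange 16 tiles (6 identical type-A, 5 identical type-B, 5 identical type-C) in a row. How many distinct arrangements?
16! / (6! × 5! × 5!) = 2018016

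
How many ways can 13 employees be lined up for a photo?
13! = 6227020800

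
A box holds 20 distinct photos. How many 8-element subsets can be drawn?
C(20,8) = 20!/(8!×12!) = 125970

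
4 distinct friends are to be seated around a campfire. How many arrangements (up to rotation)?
Circular: fix one position, arrange the rest. (4-1)! = 6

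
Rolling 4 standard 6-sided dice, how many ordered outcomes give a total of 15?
Coefficient of x^15 in (x + x² + ... + x^6)^4. By inclusion-exclusion on dice exceeding 6: Σ_j (-1)^j C(4,j)·C(15-1-6j, 3) = C(4,0)·C(14,3) - C(4,1)·C(8,3) = 1·364 - 4·56 = 140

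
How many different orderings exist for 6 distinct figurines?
6! = 720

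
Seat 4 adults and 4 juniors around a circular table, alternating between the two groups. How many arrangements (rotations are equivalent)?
Fix one of the adults: (4-1)! ways for the remaining adults, × 4! ways for the juniors = 6 × 24 = 144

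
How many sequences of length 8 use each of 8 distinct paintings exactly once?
8! = 40320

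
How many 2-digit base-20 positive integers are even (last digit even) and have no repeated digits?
Last∈{0,2,4,6,8,10,12,14,16,18}. Last=0: 19. Last nonzero: 9×18×P(18,0) = 162. Total = 181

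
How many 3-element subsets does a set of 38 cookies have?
C(38,3) = 38!/(3!×35!) = 8436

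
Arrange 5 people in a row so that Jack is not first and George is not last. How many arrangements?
By inclusion-exclusion: 5! - 2×(5-1)! + (5-2)! = 120 - 48 + 6 = 78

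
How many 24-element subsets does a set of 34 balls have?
C(34,24) = 34!/(24!×10!) = 131128140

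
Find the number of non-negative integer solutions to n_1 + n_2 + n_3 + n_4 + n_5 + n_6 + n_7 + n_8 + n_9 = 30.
C(30+9-1, 9-1) = C(38, 8) = 48903492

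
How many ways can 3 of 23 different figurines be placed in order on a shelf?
P(23,3) = 23!/(23-3)! = 10626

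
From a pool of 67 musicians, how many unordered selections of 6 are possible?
C(67,6) = 67!/(6!×61!) = 99795696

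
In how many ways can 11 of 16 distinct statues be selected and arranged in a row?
P(16,11) = 16!/(16-11)! = 174356582400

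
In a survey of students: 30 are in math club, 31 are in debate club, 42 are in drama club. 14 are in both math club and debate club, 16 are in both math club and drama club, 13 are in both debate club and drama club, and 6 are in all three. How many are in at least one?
|A∪B∪C| = 30+31+42-14-16-13+6 = 66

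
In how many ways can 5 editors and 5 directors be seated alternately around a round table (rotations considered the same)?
Fix one of the editors: (5-1)! ways for the remaining editors, × 5! ways for the directors = 24 × 120 = 2880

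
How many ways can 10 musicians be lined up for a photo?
10! = 3628800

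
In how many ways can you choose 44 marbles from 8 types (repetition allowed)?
C(44+8-1, 8-1) = C(51, 7) = 115775100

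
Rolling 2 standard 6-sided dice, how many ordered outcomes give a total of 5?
Coefficient of x^5 in (x + x² + ... + x^6)^2. By inclusion-exclusion on dice exceeding 6: Σ_j (-1)^j C(2,j)·C(5-1-6j, 1) = C(2,0)·C(4,1) = 1·4 = 4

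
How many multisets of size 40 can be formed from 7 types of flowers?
C(40+7-1, 7-1) = C(46, 6) = 9366819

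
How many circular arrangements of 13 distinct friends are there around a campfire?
Circular: fix one position, arrange the rest. (13-1)! = 479001600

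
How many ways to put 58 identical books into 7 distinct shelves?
C(58+7-1, 7-1) = C(64, 6) = 74974368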